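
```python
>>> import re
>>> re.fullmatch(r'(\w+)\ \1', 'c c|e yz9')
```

None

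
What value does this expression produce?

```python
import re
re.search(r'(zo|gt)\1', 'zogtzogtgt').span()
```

(6, 10)

After group 1 captures some text, `\1` only succeeds where that same text appears again.
`re.search` scans for the first position where the pattern succeeds.
The match spans [6:10] → 'gtgt'.
Captured: group 1 = 'gt'.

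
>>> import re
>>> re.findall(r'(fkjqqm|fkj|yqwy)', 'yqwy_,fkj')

Matches: at [0:4] match 'yqwy', group 1 = 'yqwy'; at [6:9] match 'fkj', group 1 = 'fkj'.
With a single group, `findall` returns only what that group captured — 2 items.

['yqwy', 'fkj']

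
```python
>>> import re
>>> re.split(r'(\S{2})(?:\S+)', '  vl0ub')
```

Pattern: exactly 2 of a non-whitespace character (captured); then one or more of a non-whitespace character (non-capturing group).
Matches to split on: at [2:7] → 'vl0ub'.
`re.split` interleaves the captured-group text with the surrounding fragments.

['  ', 'vl', '']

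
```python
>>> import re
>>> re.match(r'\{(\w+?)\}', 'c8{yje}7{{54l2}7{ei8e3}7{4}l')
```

None

`re.match` won't scan ahead — the pattern has to work from the very first character.
Here position 0 doesn't satisfy it, so the call returns None.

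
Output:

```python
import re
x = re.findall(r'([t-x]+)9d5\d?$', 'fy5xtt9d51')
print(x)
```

The pattern matches one or more of a character in [t-x] (captured); then the literal '9d5', then optionally a digit; then anchored at the end.
`findall` collects group 1 from the one match (1 total).

['xtt']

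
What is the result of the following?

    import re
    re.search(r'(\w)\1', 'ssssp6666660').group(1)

's'

After group 1 captures some text, `\1` only succeeds where that same text appears again.
`re.search` tries every starting position until one works.
The match spans [0:2] → 'ss'.
Captured: group 1 = 's'.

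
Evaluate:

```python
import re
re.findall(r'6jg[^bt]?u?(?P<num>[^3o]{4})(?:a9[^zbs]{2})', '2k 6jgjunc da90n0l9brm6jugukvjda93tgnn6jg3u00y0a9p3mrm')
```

Pattern: the literal '6jg', then optionally any character except [bt], then optionally a literal 'u'; then exactly 4 of any character except [3o] (captured as 'num'); then the literal 'a9', then exactly 2 of any character except [zbs] (non-capturing group).
Because there's exactly one group, `findall` drops the full match and keeps group 1 from each hit.

['nc d', '00y0']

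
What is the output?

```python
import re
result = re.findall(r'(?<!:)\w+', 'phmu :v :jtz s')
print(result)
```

['phmu', 'tz', 's']

A negative assertion filters positions out without eating any characters.
Scanning left to right: at [0:4] → 'phmu'; at [10:12] → 'tz'; at [13:14] → 's'.
No capturing groups, so `findall` returns the 3 full match strings.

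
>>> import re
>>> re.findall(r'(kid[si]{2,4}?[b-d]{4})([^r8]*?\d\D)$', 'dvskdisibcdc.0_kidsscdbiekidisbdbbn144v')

The pattern matches the literal 'kid', then 2 to 4 of one of [si] (lazy), then exactly 4 of a character in [b-d] (captured); then zero or more of any character except [r8] (lazy), then a digit, then a non-digit (captured); then anchored at the end.
Matches: at [25:39] match 'kidisbdbbn144v', groups = ('kidisbdbb', 'n144v').
`findall` packs the 2 group values into a tuple for every match.

[('kidisbdbb', 'n144v')]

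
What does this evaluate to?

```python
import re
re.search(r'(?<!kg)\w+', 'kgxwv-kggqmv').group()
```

Because the assertion is negative and zero-width, positions next to the forbidden text are skipped.
The match spans [0:5] → 'kgxwv'.

'kgxwv'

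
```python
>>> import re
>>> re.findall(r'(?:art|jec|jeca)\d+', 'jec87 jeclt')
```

['jec87']

Since nothing is captured, `findall` lists the 1 matched substring directly.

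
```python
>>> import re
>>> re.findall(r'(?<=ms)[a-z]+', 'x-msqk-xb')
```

['qk']

The `(?=…)`/`(?<=…)` assertion just peeks at neighbouring text; it doesn't advance the match position.
No capturing groups, so `findall` returns the 1 full match string.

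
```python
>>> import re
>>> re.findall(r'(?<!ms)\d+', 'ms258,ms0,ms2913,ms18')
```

A negative assertion filters positions out without eating any characters.
Matches: at [3:5] → '58'; at [13:16] → '913'; at [20:21] → '8'.
No capturing groups, so `findall` returns the 3 full match strings.

['58', '913', '8']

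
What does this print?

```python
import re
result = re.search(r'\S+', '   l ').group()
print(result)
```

The pattern matches one or more of a non-whitespace character.
`re.search` scans for the first position where the pattern succeeds.
The match spans [3:4] → 'l'.

l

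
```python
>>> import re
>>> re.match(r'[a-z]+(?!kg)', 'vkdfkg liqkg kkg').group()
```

'vkdfkg'

`(?!…)`/`(?<!…)` only lets a position through if the neighbouring text does NOT match; no characters are consumed.
`match` is anchored at position 0; if the pattern doesn't fit there, it returns None.
The match spans [0:6] → 'vkdfkg'.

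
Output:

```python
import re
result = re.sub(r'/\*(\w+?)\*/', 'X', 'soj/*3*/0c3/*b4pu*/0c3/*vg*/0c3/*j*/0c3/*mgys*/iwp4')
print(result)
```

Each match is replaced by 'X'.

sojX0c3X0c3X0c3X0c3Xiwp4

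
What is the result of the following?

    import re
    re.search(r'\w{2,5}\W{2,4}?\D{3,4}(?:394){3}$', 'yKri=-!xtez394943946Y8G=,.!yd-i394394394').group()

The pattern matches 2 to 5 of a word character; then 2 to 4 of a non-word character (lazy), then 3 to 4 of a non-digit, then the literal '394' repeated 3 times; then anchored at the end.
`search` walks the string left to right and returns the first match it finds.
The match spans [18:40] → '46Y8G=,.!yd-i394394394'.

'46Y8G=,.!yd-i394394394'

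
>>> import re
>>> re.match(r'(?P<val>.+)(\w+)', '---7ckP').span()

Pattern: one or more of any character (captured as 'val'); then one or more of a word character (captured).
`re.match` won't scan ahead — the pattern has to work from the very first character.
The match spans [0:7] → '---7ckP'.
Captured: group 1 = '---7ck', group 2 = 'P'.

(0, 7)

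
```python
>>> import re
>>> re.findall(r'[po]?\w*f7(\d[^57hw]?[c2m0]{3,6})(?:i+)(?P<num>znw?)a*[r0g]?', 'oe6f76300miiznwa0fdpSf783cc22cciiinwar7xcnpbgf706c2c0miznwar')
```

[('06c2c0m', 'znw')]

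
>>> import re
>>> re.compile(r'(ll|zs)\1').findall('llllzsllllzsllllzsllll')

['ll', 'll', 'll', 'll']

`\1` is not a pattern — it's the concrete string captured by group 1, re-applied verbatim.
Scanning left to right: at [0:4] match 'llll', group 1 = 'll'; at [6:10] match 'llll', group 1 = 'll'; at [12:16] match 'llll', group 1 = 'll'; at [18:22] match 'llll', group 1 = 'll'.
`findall` collects group 1 from each match (4 total).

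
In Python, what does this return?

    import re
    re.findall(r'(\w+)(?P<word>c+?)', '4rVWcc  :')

[('4rVWc', 'c')]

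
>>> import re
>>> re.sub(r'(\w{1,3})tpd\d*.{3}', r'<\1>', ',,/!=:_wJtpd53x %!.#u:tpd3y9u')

',,/!=:<_wJ>!.#u:tpd3y9u'

Pattern: 1 to 3 of a word character (captured); then the literal 'tpd', then zero or more of a digit, then exactly 3 of any character.
`\1` in the replacement pulls in group 1's text for each match.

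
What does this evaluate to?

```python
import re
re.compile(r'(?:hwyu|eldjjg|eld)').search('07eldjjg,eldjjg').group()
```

Alternation isn't longest-match — the leftmost alternative that fits at this position is chosen.
`search` walks the string left to right and returns the first match it finds.
The match spans [2:8] → 'eldjjg'.

'eldjjg'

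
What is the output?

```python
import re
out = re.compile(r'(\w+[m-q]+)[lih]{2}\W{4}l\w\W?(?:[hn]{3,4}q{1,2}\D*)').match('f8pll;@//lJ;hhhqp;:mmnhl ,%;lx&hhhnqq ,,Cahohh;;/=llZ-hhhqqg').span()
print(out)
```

(0, 60)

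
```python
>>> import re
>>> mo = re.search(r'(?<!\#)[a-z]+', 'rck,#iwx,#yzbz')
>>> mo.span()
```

The negative lookaround is zero-width — it rules out positions where the adjacent text would match, without consuming anything.
The match spans [0:3] → 'rck'.

(0, 3)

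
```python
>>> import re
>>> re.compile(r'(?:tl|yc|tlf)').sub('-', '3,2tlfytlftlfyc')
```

'3,2-fy-f-f-'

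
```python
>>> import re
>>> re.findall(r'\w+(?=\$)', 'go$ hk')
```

The `(?=…)`/`(?<=…)` assertion just peeks at neighbouring text; it doesn't advance the match position.
With no groups in the pattern, `findall` gives back each whole match — 1 here.

['go']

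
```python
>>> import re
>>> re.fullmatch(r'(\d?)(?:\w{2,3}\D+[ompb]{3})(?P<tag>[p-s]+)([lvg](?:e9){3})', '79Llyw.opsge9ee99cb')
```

This matches optionally a digit (captured); then 2 to 3 of a word character, then one or more of a non-digit, then exactly 3 of one of [ompb] (non-capturing group); then one or more of a character in [p-s] (captured as 'tag'); then one of [lvg], then the literal 'e9' repeated 3 times (captured).
For `fullmatch`, every character of the input must be accounted for by the pattern.
Here the pattern can't cover the whole string, so the call returns None.

None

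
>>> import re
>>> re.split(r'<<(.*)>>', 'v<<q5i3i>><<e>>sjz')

The group in the pattern means `split` returns the separators' captures alongside the pieces.

['v', 'q5i3i>><<e', 'sjz']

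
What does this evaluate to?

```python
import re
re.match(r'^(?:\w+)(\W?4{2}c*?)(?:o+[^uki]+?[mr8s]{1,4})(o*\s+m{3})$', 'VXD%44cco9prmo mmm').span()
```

(0, 18)

`re.match` only tries the pattern at the start of the string.
The match spans [0:18] → 'VXD%44cco9prmo mmm'.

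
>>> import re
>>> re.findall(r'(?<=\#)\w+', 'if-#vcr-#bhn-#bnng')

['vcr', 'bhn', 'bnng']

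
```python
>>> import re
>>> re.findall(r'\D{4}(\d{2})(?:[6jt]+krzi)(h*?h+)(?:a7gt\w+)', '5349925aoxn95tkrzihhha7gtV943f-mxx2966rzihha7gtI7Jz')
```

This matches exactly 4 of a non-digit; then exactly 2 of a digit (captured); then one or more of one of [6jt], then the literal 'kr', then the literal 'zi' (non-capturing group); then zero or more of a literal 'h' (lazy), then one or more of the literal 'h' (captured); then the literal 'a7', then the literal 'gt', then one or more of a word character (non-capturing group).
Matches: at [7:30] match 'aoxn95tkrzihhha7gtV943f', groups = ('95', 'hhh').
Multiple groups make `findall` return tuples — one 2-tuple for the one match.

[('95', 'hhh')]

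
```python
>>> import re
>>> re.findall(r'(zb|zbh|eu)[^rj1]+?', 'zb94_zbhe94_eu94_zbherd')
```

['zb', 'zb', 'eu', 'zb']

The regex engine tests alternatives in the order written; an earlier branch that matches wins even if a later one would match more.
`findall` collects group 1 from each match (4 total).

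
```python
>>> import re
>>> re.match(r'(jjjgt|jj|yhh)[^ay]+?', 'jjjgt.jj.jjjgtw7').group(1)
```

The match spans [0:6] → 'jjjgt.'.
Captured: group 1 = 'jjjgt'.

'jjjgt'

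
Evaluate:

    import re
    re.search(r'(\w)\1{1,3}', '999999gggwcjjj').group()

'9999'

`\1` has to match the exact text group 1 already captured.
`search` walks the string left to right and returns the first match it finds.
The match spans [0:4] → '9999'.
Captured: group 1 = '9'.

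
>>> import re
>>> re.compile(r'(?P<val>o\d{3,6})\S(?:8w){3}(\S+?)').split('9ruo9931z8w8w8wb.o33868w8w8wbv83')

['9ru', 'o9931', 'b', '.', 'o338', 'b', 'v83']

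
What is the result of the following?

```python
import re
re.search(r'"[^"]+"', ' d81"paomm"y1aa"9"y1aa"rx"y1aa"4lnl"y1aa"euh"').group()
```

The match spans [4:11] → '"paomm"'.

'"paomm"'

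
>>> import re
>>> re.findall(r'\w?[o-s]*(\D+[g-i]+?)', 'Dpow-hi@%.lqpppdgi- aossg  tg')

`findall` collects group 1 from the one match (1 total).

['w-hi@%.lqpppdgi- aossg  tg']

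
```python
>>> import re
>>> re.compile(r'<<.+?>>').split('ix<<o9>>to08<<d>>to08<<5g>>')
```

['ix', 'to08', 'to08', '']

Lazy quantifiers expand one character at a time until the remainder of the pattern can match.
Matches to split on: at [2:8] → '<<o9>>'; at [12:17] → '<<d>>'; at [21:27] → '<<5g>>'.
Splitting on the pattern gives 4 pieces.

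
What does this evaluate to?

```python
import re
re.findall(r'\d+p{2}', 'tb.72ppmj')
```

['72pp']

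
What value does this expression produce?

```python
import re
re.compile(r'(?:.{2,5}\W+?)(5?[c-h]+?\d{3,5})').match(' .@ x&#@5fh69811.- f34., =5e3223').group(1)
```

The pattern matches 2 to 5 of any character, then one or more of a non-word character (lazy) (non-capturing group); then optionally the literal '5', then one or more of a character in [c-h] (lazy), then 3 to 5 of a digit (captured).
With `match`, the pattern is implicitly anchored at the beginning.
The match spans [0:16] → ' .@ x&#@5fh69811'.
Captured: group 1 = '5fh69811'.

'5fh69811'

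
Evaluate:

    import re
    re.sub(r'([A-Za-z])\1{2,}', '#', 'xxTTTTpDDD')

'xx#p#'

`\1` is not a pattern — it's the concrete string captured by group 1, re-applied verbatim.
Each match is replaced by '#'.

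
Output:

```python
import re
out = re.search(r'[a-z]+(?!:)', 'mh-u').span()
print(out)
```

A negative assertion filters positions out without eating any characters.
`search` walks the string left to right and returns the first match it finds.
The match spans [0:2] → 'mh'.

(0, 2)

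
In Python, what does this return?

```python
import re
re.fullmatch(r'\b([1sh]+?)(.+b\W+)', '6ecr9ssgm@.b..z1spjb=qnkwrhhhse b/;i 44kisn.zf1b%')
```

This matches a word boundary (`\b`, zero-width); then one or more of one of [1sh] (lazy) (captured); then one or more of any character, then the literal 'b', then one or more of a non-word character (captured).
For `fullmatch`, every character of the input must be accounted for by the pattern.
Here the pattern can't cover the whole string, so the call returns None.

None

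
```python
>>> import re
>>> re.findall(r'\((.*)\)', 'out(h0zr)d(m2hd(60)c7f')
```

['h0zr)d(m2hd(60']

Because there's exactly one group, `findall` drops the full match and keeps group 1 from the one hit.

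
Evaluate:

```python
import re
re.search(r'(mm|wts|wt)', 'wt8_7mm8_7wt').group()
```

The match spans [0:2] → 'wt'.

'wt'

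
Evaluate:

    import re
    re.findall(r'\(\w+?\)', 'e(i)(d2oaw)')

With no groups in the pattern, `findall` gives back each whole match — 2 here.

['(i)', '(d2oaw)']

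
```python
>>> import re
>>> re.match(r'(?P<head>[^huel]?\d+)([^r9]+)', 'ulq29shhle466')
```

This matches optionally any character except [huel], then one or more of a digit (captured as 'head'); then one or more of any character except [r9] (captured).
With `match`, the pattern is implicitly anchored at the beginning.
Here position 0 doesn't satisfy it, so the call returns None.

None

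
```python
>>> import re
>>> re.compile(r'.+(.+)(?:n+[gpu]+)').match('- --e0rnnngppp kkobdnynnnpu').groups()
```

('n',)

Pattern: one or more of any character; then one or more of any character (captured); then one or more of the literal 'n', then one or more of one of [gpu] (non-capturing group).
`re.match` only tries the pattern at the start of the string.
The match spans [0:27] → '- --e0rnnngppp kkobdnynnnpu'.
Captured: group 1 = 'n'.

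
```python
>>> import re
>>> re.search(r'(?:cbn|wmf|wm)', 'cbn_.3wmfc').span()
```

`re.search` tries every starting position until one works.
The match spans [0:3] → 'cbn'.

(0, 3)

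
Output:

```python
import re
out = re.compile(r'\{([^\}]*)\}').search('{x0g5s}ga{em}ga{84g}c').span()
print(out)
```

(0, 7)

`re.search` scans for the first position where the pattern succeeds.
The match spans [0:7] → '{x0g5s}'.
Captured: group 1 = 'x0g5s'.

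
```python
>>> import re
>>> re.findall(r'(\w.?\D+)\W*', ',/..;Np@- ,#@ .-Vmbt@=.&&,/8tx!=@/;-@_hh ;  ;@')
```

['Np@- ,#@ .-Vmbt@=.&&,/', '8tx!=@/;-@_hh ;  ;@']

The pattern matches a word character, then optionally any character, then one or more of a non-digit (captured); then zero or more of a non-word character.
One capturing group, so `findall` returns just the captured substring from each match — 2 in all.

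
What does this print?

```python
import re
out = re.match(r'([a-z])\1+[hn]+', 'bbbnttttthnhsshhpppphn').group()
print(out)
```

bbbn

`re.match` only tries the pattern at the start of the string.
The match spans [0:4] → 'bbbn'.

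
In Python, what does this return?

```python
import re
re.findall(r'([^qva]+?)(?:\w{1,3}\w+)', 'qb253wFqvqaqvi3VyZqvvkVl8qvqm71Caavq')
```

['b']

The pattern matches one or more of any character except [qva] (lazy) (captured); then 1 to 3 of a word character, then one or more of a word character (non-capturing group).
One capturing group, so `findall` returns just the captured substring from the one match — 1 in all.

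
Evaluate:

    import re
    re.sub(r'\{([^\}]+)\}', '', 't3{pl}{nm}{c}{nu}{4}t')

`sub` substitutes '' at each match site.

't3t'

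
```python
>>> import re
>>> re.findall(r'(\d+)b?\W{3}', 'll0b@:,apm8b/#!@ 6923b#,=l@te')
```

['0', '8', '6923']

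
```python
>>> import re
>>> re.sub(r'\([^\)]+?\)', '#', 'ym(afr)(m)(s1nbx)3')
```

`sub` substitutes '#' at each match site.

'ym###3'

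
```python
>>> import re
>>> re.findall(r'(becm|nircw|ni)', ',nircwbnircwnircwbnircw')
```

['nircw', 'nircw', 'nircw', 'nircw']

Branches in `(...|...)` are attempted left-to-right; the first branch that allows the whole pattern to succeed is taken.
Scanning left to right: at [1:6] match 'nircw', group 1 = 'nircw'; at [7:12] match 'nircw', group 1 = 'nircw'; at [12:17] match 'nircw', group 1 = 'nircw'; at [18:23] match 'nircw', group 1 = 'nircw'.
`findall` collects group 1 from each match (4 total).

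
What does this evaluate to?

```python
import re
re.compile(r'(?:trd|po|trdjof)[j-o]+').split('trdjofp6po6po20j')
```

The string is cut at each match, leaving 2 pieces.

['', 'fp6po6po20j']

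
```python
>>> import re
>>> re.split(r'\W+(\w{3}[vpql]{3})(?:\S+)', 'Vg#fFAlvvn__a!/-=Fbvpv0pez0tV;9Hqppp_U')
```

['Vg', 'fFAlvv', '']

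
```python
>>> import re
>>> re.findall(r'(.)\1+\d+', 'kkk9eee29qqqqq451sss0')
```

After group 1 captures some text, `\1` only succeeds where that same text appears again.
Scanning left to right: at [0:4] match 'kkk9', group 1 = 'k'; at [4:9] match 'eee29', group 1 = 'e'; at [9:17] match 'qqqqq451', group 1 = 'q'; at [17:21] match 'sss0', group 1 = 's'.
One capturing group, so `findall` returns just the captured substring from each match — 4 in all.

['k', 'e', 'q', 's']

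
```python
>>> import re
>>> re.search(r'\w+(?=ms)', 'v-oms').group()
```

'o'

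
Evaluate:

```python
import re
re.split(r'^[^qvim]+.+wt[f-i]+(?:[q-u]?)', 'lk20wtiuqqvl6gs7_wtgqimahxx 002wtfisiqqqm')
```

The pattern matches anchored at the start of the string; then one or more of any character except [qvim], then one or more of any character; then the literal 'wt', then one or more of a character in [f-i]; then optionally a character in [q-u] (non-capturing group).
Each match becomes a cut point; 2 segments remain.

['', 'iqqqm']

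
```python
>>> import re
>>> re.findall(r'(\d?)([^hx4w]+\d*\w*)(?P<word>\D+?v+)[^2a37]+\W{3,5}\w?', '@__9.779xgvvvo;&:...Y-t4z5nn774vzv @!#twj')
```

With 3 capturing groups, `findall` returns a 3-tuple per match.

[('', '@__9.779xgv', 'vv'), ('', '-t4z5nn774v', 'zv')]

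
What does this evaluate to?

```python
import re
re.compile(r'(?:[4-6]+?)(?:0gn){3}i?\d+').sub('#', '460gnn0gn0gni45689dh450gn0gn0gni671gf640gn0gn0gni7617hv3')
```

The pattern matches one or more of a character in [4-6] (lazy) (non-capturing group); then the literal '0gn' repeated 3 times, then optionally a literal 'i'; then one or more of a digit.
Matches: at [20:35] → '450gn0gn0gni671'; at [37:53] → '640gn0gn0gni7617'.
`sub` substitutes '#' at each match site.

'460gnn0gn0gni45689dh#gf#hv3'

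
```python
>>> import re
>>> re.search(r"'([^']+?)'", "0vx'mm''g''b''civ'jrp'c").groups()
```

('mm',)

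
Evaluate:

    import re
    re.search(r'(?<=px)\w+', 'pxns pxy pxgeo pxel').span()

(2, 4)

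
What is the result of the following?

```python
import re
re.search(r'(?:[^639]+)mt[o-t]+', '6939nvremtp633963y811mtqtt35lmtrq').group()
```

'nvremtp'

The match spans [4:11] → 'nvremtp'.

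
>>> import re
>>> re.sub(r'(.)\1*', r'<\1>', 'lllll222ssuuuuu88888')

The backreference `\1` re-matches whatever the first group consumed, character for character.
Matches: at [0:5] → 'lllll'; at [5:8] → '222'; at [8:10] → 'ss'; at [10:15] → 'uuuuu'; at [15:20] → '88888'.
Each match is replaced using the text its own group 1 captured.

'<l><2><s><u><8>'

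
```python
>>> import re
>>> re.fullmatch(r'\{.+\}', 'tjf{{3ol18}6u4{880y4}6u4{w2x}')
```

None

`re.fullmatch` is like wrapping the pattern in `^…$` (in single-line mode).
Here there's no way to consume every character, so the call returns None.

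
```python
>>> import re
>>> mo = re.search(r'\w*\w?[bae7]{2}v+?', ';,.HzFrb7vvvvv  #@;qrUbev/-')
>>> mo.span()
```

(3, 10)

A non-greedy quantifier consumes as few characters as it can — just enough that the remainder of the pattern still matches from where it stops; whatever follows it matches normally.
The match spans [3:10] → 'HzFrb7v'.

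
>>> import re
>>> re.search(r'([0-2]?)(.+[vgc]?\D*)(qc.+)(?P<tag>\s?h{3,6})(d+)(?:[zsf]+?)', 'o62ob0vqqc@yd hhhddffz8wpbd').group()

'o62ob0vqqc@yd hhhddf'

This matches optionally a character in [0-2] (captured); then one or more of any character, then optionally one of [vgc], then zero or more of a non-digit (captured); then the literal 'qc', then one or more of any character (captured); then optionally whitespace, then 3 to 6 of the literal 'h' (captured as 'tag'); then one or more of a literal 'd' (captured); then one or more of one of [zsf] (lazy) (non-capturing group).
`re.search` scans for the first position where the pattern succeeds.
The match spans [0:20] → 'o62ob0vqqc@yd hhhddf'.
Captured: group 1 = '', group 2 = 'o62ob0vq', group 3 = 'qc@yd ', group 4 = 'hhh', group 5 = 'dd'.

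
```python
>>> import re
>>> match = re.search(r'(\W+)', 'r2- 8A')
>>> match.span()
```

(2, 4)

The match spans [2:4] → '- '.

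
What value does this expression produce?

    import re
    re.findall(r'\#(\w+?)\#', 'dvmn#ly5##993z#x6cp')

['ly5', '993z']

Matches: at [4:9] match '#ly5#', group 1 = 'ly5'; at [9:15] match '#993z#', group 1 = '993z'.
`findall` collects group 1 from each match (2 total).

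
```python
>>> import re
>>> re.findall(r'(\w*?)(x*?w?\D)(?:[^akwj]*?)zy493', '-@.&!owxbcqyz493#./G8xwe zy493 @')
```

The pattern matches zero or more of a word character (lazy) (captured); then zero or more of the literal 'x' (lazy), then optionally the literal 'w', then a non-digit (captured); then zero or more of any character except [akwj] (lazy) (non-capturing group); then the literal 'zy', then the literal '493'.
A `+?`/`*?`/`{m,n}?` starts at its minimum and grows only as far as needed for what follows to match.
Walking the string: at [19:30] match 'G8xwe zy493', groups = ('G8', 'xwe').
With 2 capturing groups, `findall` returns a 2-tuple per match.

[('G8', 'xwe')]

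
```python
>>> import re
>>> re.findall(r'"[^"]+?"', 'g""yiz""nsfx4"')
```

['"yiz"', '"nsfx4"']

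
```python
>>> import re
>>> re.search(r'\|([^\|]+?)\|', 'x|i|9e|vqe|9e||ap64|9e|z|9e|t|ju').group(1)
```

`re.search` scans for the first position where the pattern succeeds.
The match spans [1:4] → '|i|'.
Captured: group 1 = 'i'.

'i'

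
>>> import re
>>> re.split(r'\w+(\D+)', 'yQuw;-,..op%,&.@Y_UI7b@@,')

Pattern: one or more of a word character; then one or more of a non-digit (captured).
Matches to split on: at [0:20] → 'yQuw;-,..op%,&.@Y_UI'; at [20:25] → '7b@@,'.
Because the pattern has a capturing group, `split` also inserts each captured text between the pieces.

['', ';-,..op%,&.@Y_UI', '', '@@,', '']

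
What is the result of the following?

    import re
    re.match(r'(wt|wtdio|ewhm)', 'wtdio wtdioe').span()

Alternation tries branches left to right and keeps the first one that lets the overall match succeed at that position.
`match` is anchored at position 0; if the pattern doesn't fit there, it returns None.
The match spans [0:2] → 'wt'.
Captured: group 1 = 'wt'.

(0, 2)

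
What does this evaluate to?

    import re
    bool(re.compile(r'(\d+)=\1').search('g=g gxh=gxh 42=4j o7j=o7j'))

After group 1 captures some text, `\1` only succeeds where that same text appears again.
Here no position works, so the call returns None, and `bool(None)` is False.

False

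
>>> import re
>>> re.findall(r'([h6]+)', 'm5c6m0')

Pattern: one or more of one of [h6] (captured).
Walking the string: at [3:4] match '6', group 1 = '6'.
`findall` collects group 1 from the one match (1 total).

['6']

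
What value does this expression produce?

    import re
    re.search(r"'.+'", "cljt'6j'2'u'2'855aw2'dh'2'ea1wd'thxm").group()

"'6j'2'u'2'855aw2'dh'2'ea1wd'"

`search` walks the string left to right and returns the first match it finds.
The match spans [4:32] → "'6j'2'u'2'855aw2'dh'2'ea1wd'".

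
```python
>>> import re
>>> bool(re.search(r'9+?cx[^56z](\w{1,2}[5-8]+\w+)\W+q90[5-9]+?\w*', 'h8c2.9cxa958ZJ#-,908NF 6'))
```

This matches one or more of a literal '9' (lazy), then the literal 'cx', then any character except [56z]; then 1 to 2 of a word character, then one or more of a character in [5-8], then one or more of a word character (captured); then one or more of a non-word character, then the literal 'q90', then one or more of a character in [5-9] (lazy); then zero or more of a word character.
`search` walks the string left to right and returns the first match it finds.
Here the pattern never matches, so the call returns None, and `bool(None)` is False.

False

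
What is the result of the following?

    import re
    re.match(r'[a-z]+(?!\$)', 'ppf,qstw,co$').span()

(0, 3)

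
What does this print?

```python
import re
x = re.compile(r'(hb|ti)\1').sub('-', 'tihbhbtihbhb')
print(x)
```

`\1` has to match the exact text group 1 already captured.
Matches: at [2:6] → 'hbhb'; at [8:12] → 'hbhb'.
`sub` substitutes '-' at each match site.

ti-ti-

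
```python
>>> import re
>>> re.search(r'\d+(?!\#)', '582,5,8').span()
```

(0, 3)

A negative assertion filters positions out without eating any characters.
`re.search` tries every starting position until one works.
The match spans [0:3] → '582'.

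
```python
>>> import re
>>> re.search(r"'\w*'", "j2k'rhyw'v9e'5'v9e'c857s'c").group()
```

`search` walks the string left to right and returns the first match it finds.
The match spans [3:9] → "'rhyw'".

"'rhyw'"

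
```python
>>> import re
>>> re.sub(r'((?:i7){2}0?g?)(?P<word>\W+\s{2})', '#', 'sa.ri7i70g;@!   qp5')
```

Pattern: the literal 'i7' repeated 2 times, then optionally the literal '0', then optionally the literal 'g' (captured); then one or more of a non-word character, then exactly 2 of whitespace (captured as 'word').
Matches: at [4:16] → 'i7i70g;@!   '.
Every occurrence is swapped for '#'.

'sa.r#qp5'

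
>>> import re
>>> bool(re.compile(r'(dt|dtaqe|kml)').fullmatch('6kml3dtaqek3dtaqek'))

False

`fullmatch` succeeds only if the pattern covers the string from start to end.
Here the pattern can't cover the whole string, so the call returns None, and `bool(None)` is False.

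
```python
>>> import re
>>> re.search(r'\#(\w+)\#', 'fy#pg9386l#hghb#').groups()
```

('pg9386l',)

The match spans [2:11] → '#pg9386l#'.
Captured: group 1 = 'pg9386l'.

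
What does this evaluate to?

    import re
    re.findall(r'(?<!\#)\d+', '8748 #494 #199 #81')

['8748', '94', '99', '1']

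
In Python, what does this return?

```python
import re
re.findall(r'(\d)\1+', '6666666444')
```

['6', '4']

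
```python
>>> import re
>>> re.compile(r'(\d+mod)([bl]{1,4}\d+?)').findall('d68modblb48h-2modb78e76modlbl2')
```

[('68mod', 'blb4'), ('2mod', 'b7'), ('76mod', 'lbl2')]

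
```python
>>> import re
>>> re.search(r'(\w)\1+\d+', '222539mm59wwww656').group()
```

'222539'

After group 1 captures some text, `\1` only succeeds where that same text appears again.
`re.search` scans for the first position where the pattern succeeds.
The match spans [0:6] → '222539'.
Captured: group 1 = '2'.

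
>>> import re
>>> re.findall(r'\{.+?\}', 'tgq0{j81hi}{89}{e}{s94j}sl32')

['{j81hi}', '{89}', '{e}', '{s94j}']

The `?` after the quantifier makes it lazy — it takes as little as possible before letting the rest of the pattern try.
Matches: at [4:11] → '{j81hi}'; at [11:15] → '{89}'; at [15:18] → '{e}'; at [18:24] → '{s94j}'.
Since nothing is captured, `findall` lists the 4 matched substrings directly.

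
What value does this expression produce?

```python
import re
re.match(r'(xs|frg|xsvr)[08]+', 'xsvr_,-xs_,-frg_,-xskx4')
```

None

`re.match` won't scan ahead — the pattern has to work from the very first character.
Here the string doesn't start with a match, so the call returns None.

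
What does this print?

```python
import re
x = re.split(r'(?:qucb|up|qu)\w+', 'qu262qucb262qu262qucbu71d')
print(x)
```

['', '']

Matches to split on: at [0:25] → 'qu262qucb262qu262qucbu71d'.
`split` removes every match and returns the 2 fragments in between.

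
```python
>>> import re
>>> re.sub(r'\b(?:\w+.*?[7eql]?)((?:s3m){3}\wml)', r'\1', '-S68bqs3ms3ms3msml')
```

'-s3ms3ms3msml'

This matches a word boundary (`\b`, zero-width); then one or more of a word character, then zero or more of any character (lazy), then optionally one of [7eql] (non-capturing group); then the literal 's3m' repeated 3 times, then a word character, then the literal 'ml' (captured).
Matches: at [1:18] → 'S68bqs3ms3ms3msml'.
Each match is replaced using the text its own group 1 captured.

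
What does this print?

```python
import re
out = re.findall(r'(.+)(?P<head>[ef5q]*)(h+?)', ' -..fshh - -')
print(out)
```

[(' -..fsh', '', 'h')]

The pattern matches one or more of any character (captured); then zero or more of one of [ef5q] (captured as 'head'); then one or more of a literal 'h' (lazy) (captured).
Scanning left to right: at [0:8] match ' -..fshh', groups = (' -..fsh', '', 'h').
3 groups means the one result is a tuple of 3 captured strings — 1 here.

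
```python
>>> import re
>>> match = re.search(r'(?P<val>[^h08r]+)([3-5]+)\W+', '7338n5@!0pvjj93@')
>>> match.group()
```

'n5@!'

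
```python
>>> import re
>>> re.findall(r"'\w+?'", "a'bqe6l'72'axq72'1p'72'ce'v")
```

["'bqe6l'", "'axq72'", "'72'"]

`findall` yields the raw match text (3 of them) because the pattern has no groups.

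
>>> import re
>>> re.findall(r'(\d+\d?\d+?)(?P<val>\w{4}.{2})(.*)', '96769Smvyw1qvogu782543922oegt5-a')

`findall` packs the 3 group values into a tuple for every match.

[('96769', 'Smvyw1', 'qvogu782543922oegt5-a')]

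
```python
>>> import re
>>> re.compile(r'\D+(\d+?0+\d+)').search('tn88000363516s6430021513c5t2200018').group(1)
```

'88000363516'

This matches one or more of a non-digit; then one or more of a digit (lazy), then one or more of a literal '0', then one or more of a digit (captured).
Unlike `match`, `search` isn't anchored — it looks for the pattern anywhere in the string.
The match spans [0:13] → 'tn88000363516'.
Captured: group 1 = '88000363516'.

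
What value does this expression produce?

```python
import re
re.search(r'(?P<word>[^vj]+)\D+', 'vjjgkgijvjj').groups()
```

The pattern matches one or more of any character except [vj] (captured as 'word'); then one or more of a non-digit.
`re.search` tries every starting position until one works.
The match spans [3:11] → 'gkgijvjj'.
Captured: group 1 = 'gkgi'.

('gkgi',)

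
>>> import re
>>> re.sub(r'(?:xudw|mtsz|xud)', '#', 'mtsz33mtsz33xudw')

'#33#33#'

Branches in `(...|...)` are attempted left-to-right; the first branch that allows the whole pattern to succeed is taken.
Matches: at [0:4] → 'mtsz'; at [6:10] → 'mtsz'; at [12:16] → 'xudw'.
Each match is replaced by '#'.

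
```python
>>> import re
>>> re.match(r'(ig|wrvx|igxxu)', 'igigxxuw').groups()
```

The match spans [0:2] → 'ig'.
Captured: group 1 = 'ig'.

('ig',)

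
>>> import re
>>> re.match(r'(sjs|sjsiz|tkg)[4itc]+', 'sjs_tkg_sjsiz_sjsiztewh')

With `match`, the pattern is implicitly anchored at the beginning.
Here position 0 doesn't satisfy it, so the call returns None.

None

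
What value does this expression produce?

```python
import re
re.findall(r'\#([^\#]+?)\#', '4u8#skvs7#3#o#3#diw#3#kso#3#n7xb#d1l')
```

['skvs7', 'o', 'diw', 'kso', 'n7xb']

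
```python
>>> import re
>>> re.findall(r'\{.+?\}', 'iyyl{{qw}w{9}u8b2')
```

Matches: at [4:9] → '{{qw}'; at [10:13] → '{9}'.
No capturing groups, so `findall` returns the 2 full match strings.

['{{qw}', '{9}']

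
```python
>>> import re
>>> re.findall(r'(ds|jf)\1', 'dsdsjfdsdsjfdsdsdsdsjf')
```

['ds', 'ds', 'ds', 'ds']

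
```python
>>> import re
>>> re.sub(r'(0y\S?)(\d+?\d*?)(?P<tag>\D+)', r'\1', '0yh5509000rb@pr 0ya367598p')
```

This matches the literal '0y', then optionally a non-whitespace character (captured); then one or more of a digit (lazy), then zero or more of a digit (lazy) (captured); then one or more of a non-digit (captured as 'tag').
Matches: at [0:16] → '0yh5509000rb@pr '; at [16:26] → '0ya367598p'.
Each match is replaced using the text its own group 1 captured.

'0yh0ya'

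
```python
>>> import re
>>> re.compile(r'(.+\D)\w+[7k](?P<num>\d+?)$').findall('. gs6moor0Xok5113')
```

[('. gs6moor0X', '5113')]

Pattern: one or more of any character, then a non-digit (captured); then one or more of a word character; then one of [7k]; then one or more of a digit (lazy) (captured as 'num'); then anchored at the end.
Matches: at [0:17] match '. gs6moor0Xok5113', groups = ('. gs6moor0X', '5113').
`findall` packs the 2 group values into a tuple for every match.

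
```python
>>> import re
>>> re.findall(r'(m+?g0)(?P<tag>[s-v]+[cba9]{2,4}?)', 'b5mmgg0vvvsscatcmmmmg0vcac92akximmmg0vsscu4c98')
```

The pattern matches one or more of the literal 'm' (lazy), then the literal 'g0' (captured); then one or more of a character in [s-v], then 2 to 4 of one of [cba9] (lazy) (captured as 'tag').
With the lazy modifier that quantifier settles for the fewest repetitions that let the rest of the pattern succeed (the atoms after it are unaffected and can still be greedy).
Walking the string: at [16:25] match 'mmmmg0vca', groups = ('mmmmg0', 'vca').
`findall` packs the 2 group values into a tuple for every match.

[('mmmmg0', 'vca')]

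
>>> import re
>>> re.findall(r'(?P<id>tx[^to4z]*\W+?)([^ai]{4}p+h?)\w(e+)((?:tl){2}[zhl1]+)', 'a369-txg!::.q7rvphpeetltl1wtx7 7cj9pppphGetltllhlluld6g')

[('txg!::.', 'q7rvph', 'ee', 'tltl1'), ('tx7 ', '7cj9pppph', 'e', 'tltllhll')]

4 groups means each result is a tuple of 4 captured strings — 2 here.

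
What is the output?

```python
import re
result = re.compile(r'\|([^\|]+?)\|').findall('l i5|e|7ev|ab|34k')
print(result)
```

['e', 'ab']

One capturing group, so `findall` returns just the captured substring from each match — 2 in all.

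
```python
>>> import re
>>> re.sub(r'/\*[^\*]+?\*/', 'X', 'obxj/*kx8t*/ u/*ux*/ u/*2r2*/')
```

Each match is replaced by 'X'.

'obxjX uX uX'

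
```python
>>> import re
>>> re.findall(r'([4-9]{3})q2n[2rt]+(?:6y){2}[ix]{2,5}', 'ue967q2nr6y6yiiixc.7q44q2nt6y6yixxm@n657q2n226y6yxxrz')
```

Pattern: exactly 3 of a character in [4-9] (captured); then the literal 'q2n', then one or more of one of [2rt], then the literal '6y' repeated 2 times; then 2 to 5 of one of [ix].
Matches: at [2:17] match '967q2nr6y6yiiix', group 1 = '967'; at [37:51] match '657q2n226y6yxx', group 1 = '657'.
`findall` collects group 1 from each match (2 total).

['967', '657']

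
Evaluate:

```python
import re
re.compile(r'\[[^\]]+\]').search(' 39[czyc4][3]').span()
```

(3, 10)

The match spans [3:10] → '[czyc4]'.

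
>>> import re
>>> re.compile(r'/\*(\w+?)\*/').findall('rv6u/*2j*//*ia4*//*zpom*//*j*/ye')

One capturing group, so `findall` returns just the captured substring from each match — 4 in all.

['2j', 'ia4', 'zpom', 'j']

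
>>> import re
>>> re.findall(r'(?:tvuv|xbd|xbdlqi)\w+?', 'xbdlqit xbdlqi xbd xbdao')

The regex engine tests alternatives in the order written; an earlier branch that matches wins even if a later one would match more.
Matches: at [0:4] → 'xbdl'; at [8:12] → 'xbdl'; at [19:23] → 'xbda'.
With no groups in the pattern, `findall` gives back each whole match — 3 here.

['xbdl', 'xbdl', 'xbda']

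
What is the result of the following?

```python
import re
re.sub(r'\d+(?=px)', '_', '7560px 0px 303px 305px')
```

'_px _px _px _px'

The `(?=…)`/`(?<=…)` assertion just peeks at neighbouring text; it doesn't advance the match position.
Matches: at [0:4] → '7560'; at [7:8] → '0'; at [11:14] → '303'; at [17:20] → '305'.
Every occurrence is swapped for '_'.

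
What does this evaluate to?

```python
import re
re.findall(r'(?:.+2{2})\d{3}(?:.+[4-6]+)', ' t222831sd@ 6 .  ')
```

[' t222831sd@ 6']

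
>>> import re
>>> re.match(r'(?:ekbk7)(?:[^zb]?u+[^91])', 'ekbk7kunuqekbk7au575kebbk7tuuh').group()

This matches the literal 'ekb', then the literal 'k7' (non-capturing group); then optionally any character except [zb], then one or more of a literal 'u', then any character except [91] (non-capturing group).
`re.match` won't scan ahead — the pattern has to work from the very first character.
The match spans [0:8] → 'ekbk7kun'.

'ekbk7kun'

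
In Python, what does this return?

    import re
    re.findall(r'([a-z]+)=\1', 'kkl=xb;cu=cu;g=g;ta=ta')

['cu', 'g', 'ta']

After group 1 captures some text, `\1` only succeeds where that same text appears again.
Matches: at [7:12] match 'cu=cu', group 1 = 'cu'; at [13:16] match 'g=g', group 1 = 'g'; at [17:22] match 'ta=ta', group 1 = 'ta'.
One capturing group, so `findall` returns just the captured substring from each match — 3 in all.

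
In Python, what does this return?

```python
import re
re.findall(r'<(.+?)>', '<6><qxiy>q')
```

['6', 'qxiy']

The `?` after the quantifier makes it lazy — it takes as little as possible before letting the rest of the pattern try.
Walking the string: at [0:3] match '<6>', group 1 = '6'; at [3:9] match '<qxiy>', group 1 = 'qxiy'.
With a single group, `findall` returns only what that group captured — 2 items.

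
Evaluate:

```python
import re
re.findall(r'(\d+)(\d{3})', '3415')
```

Multiple groups make `findall` return tuples — one 2-tuple for the one match.

[('3', '415')]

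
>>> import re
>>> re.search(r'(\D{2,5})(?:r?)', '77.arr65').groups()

The pattern matches 2 to 5 of a non-digit (captured); then optionally a literal 'r' (non-capturing group).
Unlike `match`, `search` isn't anchored — it looks for the pattern anywhere in the string.
The match spans [2:6] → '.arr'.
Captured: group 1 = '.arr'.

('.arr',)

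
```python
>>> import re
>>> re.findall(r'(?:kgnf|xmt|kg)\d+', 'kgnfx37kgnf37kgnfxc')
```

['kgnf37']

`findall` yields the raw match text (1 of them) because the pattern has no groups.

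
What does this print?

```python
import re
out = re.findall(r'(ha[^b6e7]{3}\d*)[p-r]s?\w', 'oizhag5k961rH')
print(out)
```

['hag5k961']

This matches the literal 'ha', then exactly 3 of any character except [b6e7], then zero or more of a digit (captured); then a character in [p-r], then optionally a literal 's', then a word character.
Walking the string: at [3:13] match 'hag5k961rH', group 1 = 'hag5k961'.
`findall` collects group 1 from the one match (1 total).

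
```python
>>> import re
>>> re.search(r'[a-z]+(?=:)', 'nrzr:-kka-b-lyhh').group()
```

'nrzr'

The positive lookaround only admits positions where the adjacent text matches; those characters stay outside the span.
The match spans [0:4] → 'nrzr'.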